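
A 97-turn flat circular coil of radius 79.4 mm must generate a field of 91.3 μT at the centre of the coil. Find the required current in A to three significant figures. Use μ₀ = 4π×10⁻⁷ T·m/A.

For an N-turn coil, B = Nμ₀I/(2R) with R = 0.0794 m, so I = 2RB/(Nμ₀) = 2 × 0.0794 × 9.13×10⁻⁵ / (97 × 4π×10⁻⁷) = 0.119 A.

I ≈ 0.119 A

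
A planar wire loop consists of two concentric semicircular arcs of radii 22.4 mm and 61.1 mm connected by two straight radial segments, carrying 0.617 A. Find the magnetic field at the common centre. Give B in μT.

The radial connectors point toward the centre, so dl × r̂ = 0 and they contribute nothing.
Each semicircle gives μ₀I/(4R): inner arc 8.65×10⁻⁶ T, outer arc 3.17×10⁻⁶ T.
The two arcs carry current in opposite angular senses, so their fields oppose: B = |8.65×10⁻⁶ − 3.17×10⁻⁶| = 5.48×10⁻⁶ T.

B ≈ 5.48 μT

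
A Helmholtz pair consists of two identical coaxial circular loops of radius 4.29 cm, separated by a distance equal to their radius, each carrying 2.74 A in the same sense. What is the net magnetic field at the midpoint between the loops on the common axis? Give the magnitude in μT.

Each loop contributes B = μ₀IR²/[2(R²+z²)^(3/2)] on the axis, with z measured from that loop.
Loop 1 (z = 0.02145 m): B₁ = 2.87×10⁻⁵ T. Loop 2 (z = 0.02145 m): B₂ = 2.87×10⁻⁵ T.
The fields add: B = B₁ + B₂ = 5.74×10⁻⁵ T.

B ≈ 57.4 μT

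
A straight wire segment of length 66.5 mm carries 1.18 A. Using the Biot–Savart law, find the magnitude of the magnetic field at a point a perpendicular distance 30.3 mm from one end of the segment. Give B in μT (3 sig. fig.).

For a finite straight segment, B = (μ₀I/4πd)(sinθ₁ + sinθ₂), where θ₁, θ₂ are the angles from the perpendicular to each end.
The perpendicular foot is at one end, so the two end-offsets along the wire are 0 and L = 0.0665 m.
sinθ₁ = 0/√(0²+0.0303²) = 0.0000; sinθ₂ = 0.0665/√(0.0665²+0.0303²) = 0.9100.
B = (4π×10⁻⁷ × 1.18) / (4π × 0.0303) × (0.0000 + 0.9100) = 3.54×10⁻⁶ T.

B ≈ 3.54 μT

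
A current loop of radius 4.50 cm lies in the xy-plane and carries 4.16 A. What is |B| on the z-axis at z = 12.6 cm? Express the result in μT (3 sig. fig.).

B ≈ 2.21 μT

On the axis of a circular loop, B = μ₀IR² / [2(R²+z²)^(3/2)].
R² + z² = (0.045)² + (0.126)² = 0.0179 m², and (R²+z²)^(3/2) = 2.40×10⁻³ m³.
B = (4π×10⁻⁷ × 4.16 × 0.002025) / (2 × 2.40×10⁻³) = 2.21×10⁻⁶ T.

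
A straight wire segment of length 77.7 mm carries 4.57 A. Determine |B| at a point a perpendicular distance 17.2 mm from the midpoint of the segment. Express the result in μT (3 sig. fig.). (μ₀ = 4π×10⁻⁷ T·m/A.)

B ≈ 48.6 μT

For a finite straight segment, B = (μ₀I/4πd)(sinθ₁ + sinθ₂), where θ₁, θ₂ are the angles from the perpendicular to each end.
The perpendicular from the point meets the wire at its midpoint, so each end is L/2 = 0.03885 m away along the wire.
sinθ₁ = 0.03885/√(0.03885²+0.0172²) = 0.9144; sinθ₂ = 0.03885/√(0.03885²+0.0172²) = 0.9144.
B = (4π×10⁻⁷ × 4.57) / (4π × 0.0172) × (0.9144 + 0.9144) = 4.86×10⁻⁵ T.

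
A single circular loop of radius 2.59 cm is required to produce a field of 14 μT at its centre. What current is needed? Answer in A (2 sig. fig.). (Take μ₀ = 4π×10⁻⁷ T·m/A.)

At the centre of a circular loop B = μ₀I/(2R), so I = 2RB/μ₀.
With R = 0.0259 m, I = 2 × 0.0259 × 1.40×10⁻⁵ / (4π×10⁻⁷) = 0.577 A.

I ≈ 0.58 A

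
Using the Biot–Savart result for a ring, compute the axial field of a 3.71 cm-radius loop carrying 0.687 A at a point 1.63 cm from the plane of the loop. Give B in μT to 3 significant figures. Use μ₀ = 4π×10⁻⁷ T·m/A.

On the axis of a circular loop, B = μ₀IR² / [2(R²+z²)^(3/2)].
R² + z² = (0.0371)² + (0.0163)² = 0.001642 m², and (R²+z²)^(3/2) = 6.65×10⁻⁵ m³.
B = (4π×10⁻⁷ × 0.687 × 0.001376) / (2 × 6.65×10⁻⁵) = 8.93×10⁻⁶ T.

B ≈ 8.93 μT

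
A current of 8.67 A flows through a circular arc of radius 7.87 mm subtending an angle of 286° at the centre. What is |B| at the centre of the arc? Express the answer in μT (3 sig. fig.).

B ≈ 550 μT

The Biot–Savart field of a circular arc at its centre is B = μ₀Iφ/(4πR), with φ = 4.992 rad.
B = (4π×10⁻⁷ × 8.67 × 4.992) / (4π × 0.00787) = 5.50×10⁻⁴ T.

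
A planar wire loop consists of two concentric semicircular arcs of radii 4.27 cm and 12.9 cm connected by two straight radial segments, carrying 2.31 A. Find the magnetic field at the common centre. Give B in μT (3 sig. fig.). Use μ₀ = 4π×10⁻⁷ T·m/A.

The radial connectors point toward the centre, so dl × r̂ = 0 and they contribute nothing.
Each semicircle gives μ₀I/(4R): inner arc 1.70×10⁻⁵ T, outer arc 5.63×10⁻⁶ T.
The two arcs carry current in opposite angular senses, so their fields oppose: B = |1.70×10⁻⁵ − 5.63×10⁻⁶| = 1.14×10⁻⁵ T.

B ≈ 11.4 μT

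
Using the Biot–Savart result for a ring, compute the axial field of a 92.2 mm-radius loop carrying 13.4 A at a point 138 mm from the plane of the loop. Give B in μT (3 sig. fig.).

B ≈ 15.7 μT

On the axis of a circular loop, B = μ₀IR² / [2(R²+z²)^(3/2)].
R² + z² = (0.0922)² + (0.138)² = 0.02754 m², and (R²+z²)^(3/2) = 4.57×10⁻³ m³.
B = (4π×10⁻⁷ × 13.4 × 0.008501) / (2 × 4.57×10⁻³) = 1.57×10⁻⁵ T.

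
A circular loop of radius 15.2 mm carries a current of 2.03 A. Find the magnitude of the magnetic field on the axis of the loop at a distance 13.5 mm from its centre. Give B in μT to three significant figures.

On the axis of a circular loop, B = μ₀IR² / [2(R²+z²)^(3/2)].
R² + z² = (0.0152)² + (0.0135)² = 0.0004133 m², and (R²+z²)^(3/2) = 8.40×10⁻⁶ m³.
B = (4π×10⁻⁷ × 2.03 × 0.000231) / (2 × 8.40×10⁻⁶) = 3.51×10⁻⁵ T.

B ≈ 35.1 μT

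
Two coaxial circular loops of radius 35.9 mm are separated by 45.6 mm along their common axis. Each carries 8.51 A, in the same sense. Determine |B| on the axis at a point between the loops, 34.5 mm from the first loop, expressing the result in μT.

Each loop contributes B = μ₀IR²/[2(R²+z²)^(3/2)] on the axis, with z measured from that loop.
Loop 1 (z = 0.0345 m): B₁ = 5.58×10⁻⁵ T. Loop 2 (z = 0.0111 m): B₂ = 1.30×10⁻⁴ T.
The fields add: B = B₁ + B₂ = 1.86×10⁻⁴ T.

B ≈ 186 μT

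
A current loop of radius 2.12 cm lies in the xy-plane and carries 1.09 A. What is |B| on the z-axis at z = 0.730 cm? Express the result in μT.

On the axis of a circular loop, B = μ₀IR² / [2(R²+z²)^(3/2)].
R² + z² = (0.0212)² + (0.0073)² = 0.0005027 m², and (R²+z²)^(3/2) = 1.13×10⁻⁵ m³.
B = (4π×10⁻⁷ × 1.09 × 0.0004494) / (2 × 1.13×10⁻⁵) = 2.73×10⁻⁵ T.

B ≈ 27.3 μT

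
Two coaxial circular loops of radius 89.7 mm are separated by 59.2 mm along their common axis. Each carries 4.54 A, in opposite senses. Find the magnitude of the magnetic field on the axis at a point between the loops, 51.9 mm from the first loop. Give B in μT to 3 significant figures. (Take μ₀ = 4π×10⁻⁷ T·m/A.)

Each loop contributes B = μ₀IR²/[2(R²+z²)^(3/2)] on the axis, with z measured from that loop.
Loop 1 (z = 0.0519 m): B₁ = 2.06×10⁻⁵ T. Loop 2 (z = 0.0073 m): B₂ = 3.15×10⁻⁵ T.
The fields oppose: B = |B₁ − B₂| = 1.09×10⁻⁵ T.

B ≈ 10.9 μT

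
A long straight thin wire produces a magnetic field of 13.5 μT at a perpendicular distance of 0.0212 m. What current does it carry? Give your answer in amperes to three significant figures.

For a long straight wire B = μ₀I/(2πd), so I = 2πdB/μ₀.
I = 2π × 0.0212 × 1.35×10⁻⁵ / (4π×10⁻⁷) = 1.43 A.

I ≈ 1.43 A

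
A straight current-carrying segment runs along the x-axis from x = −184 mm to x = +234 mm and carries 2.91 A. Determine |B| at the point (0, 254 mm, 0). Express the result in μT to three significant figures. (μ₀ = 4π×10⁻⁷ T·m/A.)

For a finite straight segment, B = (μ₀I/4πd)(sinθ₁ + sinθ₂), where θ₁, θ₂ are the angles from the perpendicular to each end.
The perpendicular distance is d = 0.254 m; the end-offsets along the wire are a = 0.184 m and b = 0.234 m.
sinθ₁ = 0.184/√(0.184²+0.254²) = 0.5867; sinθ₂ = 0.234/√(0.234²+0.254²) = 0.6776.
B = (4π×10⁻⁷ × 2.91) / (4π × 0.254) × (0.5867 + 0.6776) = 1.45×10⁻⁶ T.

B ≈ 1.45 μT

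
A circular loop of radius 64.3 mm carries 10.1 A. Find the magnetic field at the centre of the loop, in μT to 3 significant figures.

At the centre of a circular loop the Biot–Savart law gives B = μ₀I/(2R).
B = (4π×10⁻⁷ × 10.1) / (2 × 0.0643) = 9.87×10⁻⁵ T.

B ≈ 98.7 μT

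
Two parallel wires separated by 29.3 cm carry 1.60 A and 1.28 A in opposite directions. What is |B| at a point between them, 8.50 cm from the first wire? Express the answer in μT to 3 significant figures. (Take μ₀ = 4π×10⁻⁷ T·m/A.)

B ≈ 5.00 μT

Each long wire gives B = μ₀I/(2πd). Distances are d₁ = 0.085 m and d₂ = 0.208 m.
B₁ = 3.76×10⁻⁶ T, B₂ = 1.23×10⁻⁶ T.
Between antiparallel currents both contributions point the same way, so they add. B = B₁ + B₂ = 3.76×10⁻⁶ + 1.23×10⁻⁶ = 5.00×10⁻⁶ T.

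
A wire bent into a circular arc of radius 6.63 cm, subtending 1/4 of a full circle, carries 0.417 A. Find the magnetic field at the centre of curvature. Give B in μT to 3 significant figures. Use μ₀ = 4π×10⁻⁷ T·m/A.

B ≈ 0.988 μT

The Biot–Savart field of a circular arc at its centre is B = μ₀Iφ/(4πR), with φ = 1.571 rad.
B = (4π×10⁻⁷ × 0.417 × 1.571) / (4π × 0.0663) = 9.88×10⁻⁷ T.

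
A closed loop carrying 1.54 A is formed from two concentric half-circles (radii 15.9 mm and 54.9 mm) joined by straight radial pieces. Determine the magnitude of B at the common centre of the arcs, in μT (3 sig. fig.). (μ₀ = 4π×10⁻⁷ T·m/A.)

B ≈ 21.6 μT

The radial connectors point toward the centre, so dl × r̂ = 0 and they contribute nothing.
Each semicircle gives μ₀I/(4R): inner arc 3.04×10⁻⁵ T, outer arc 8.81×10⁻⁶ T.
The two arcs carry current in opposite angular senses, so their fields oppose: B = |3.04×10⁻⁵ − 8.81×10⁻⁶| = 2.16×10⁻⁵ T.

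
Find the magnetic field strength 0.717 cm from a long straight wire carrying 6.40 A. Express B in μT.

B ≈ 179 μT

For an infinitely long straight wire, B = μ₀I/(2πd).
B = (4π×10⁻⁷ × 6.40) / (2π × 0.00717) = 1.79×10⁻⁴ T.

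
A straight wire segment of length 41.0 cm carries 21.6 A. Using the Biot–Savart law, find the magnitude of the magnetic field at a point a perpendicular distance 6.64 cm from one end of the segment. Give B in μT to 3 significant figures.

For a finite straight segment, B = (μ₀I/4πd)(sinθ₁ + sinθ₂), where θ₁, θ₂ are the angles from the perpendicular to each end.
The perpendicular foot is at one end, so the two end-offsets along the wire are 0 and L = 0.41 m.
sinθ₁ = 0/√(0²+0.0664²) = 0.0000; sinθ₂ = 0.41/√(0.41²+0.0664²) = 0.9871.
B = (4π×10⁻⁷ × 21.6) / (4π × 0.0664) × (0.0000 + 0.9871) = 3.21×10⁻⁵ T.

B ≈ 32.1 μT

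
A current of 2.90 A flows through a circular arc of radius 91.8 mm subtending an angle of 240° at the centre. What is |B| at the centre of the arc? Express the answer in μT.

B ≈ 13.2 μT

The Biot–Savart field of a circular arc at its centre is B = μ₀Iφ/(4πR), with φ = 4.189 rad.
B = (4π×10⁻⁷ × 2.90 × 4.189) / (4π × 0.0918) = 1.32×10⁻⁵ T.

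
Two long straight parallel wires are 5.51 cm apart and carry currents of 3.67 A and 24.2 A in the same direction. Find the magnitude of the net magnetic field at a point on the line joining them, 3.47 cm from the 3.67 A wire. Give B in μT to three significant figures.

Each long wire gives B = μ₀I/(2πd). Distances are d₁ = 0.0347 m and d₂ = 0.0204 m.
B₁ = 2.12×10⁻⁵ T, B₂ = 2.37×10⁻⁴ T.
Between parallel currents the two contributions point in opposite directions, so they subtract. B = |B₁ − B₂| = |2.12×10⁻⁵ − 2.37×10⁻⁴| = 2.16×10⁻⁴ T.

B ≈ 216 μT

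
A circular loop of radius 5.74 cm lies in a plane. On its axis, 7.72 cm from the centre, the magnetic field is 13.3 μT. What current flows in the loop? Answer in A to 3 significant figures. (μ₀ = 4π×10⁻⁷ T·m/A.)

On the axis of a loop, B = μ₀IR²/[2(R²+z²)^(3/2)], so I = 2B(R²+z²)^(3/2)/(μ₀R²).
R² + z² = 0.003295 + 0.00596 = 0.009255 m²; raised to 3/2 gives 8.90×10⁻⁴ m³.
I = 2 × 1.33×10⁻⁵ × 8.90×10⁻⁴ / (1.26×10⁻⁶ × 0.003295) = 5.72 A.

I ≈ 5.72 A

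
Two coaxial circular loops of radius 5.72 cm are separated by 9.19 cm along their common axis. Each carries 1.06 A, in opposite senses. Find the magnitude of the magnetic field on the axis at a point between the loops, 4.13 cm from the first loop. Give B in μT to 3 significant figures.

Each loop contributes B = μ₀IR²/[2(R²+z²)^(3/2)] on the axis, with z measured from that loop.
Loop 1 (z = 0.0413 m): B₁ = 6.21×10⁻⁶ T. Loop 2 (z = 0.0506 m): B₂ = 4.89×10⁻⁶ T.
The fields oppose: B = |B₁ − B₂| = 1.31×10⁻⁶ T.

B ≈ 1.31 μT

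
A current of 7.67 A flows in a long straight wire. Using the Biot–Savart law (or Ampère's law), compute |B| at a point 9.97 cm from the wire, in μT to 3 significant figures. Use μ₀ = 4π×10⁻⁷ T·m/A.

B ≈ 15.4 μT

For an infinitely long straight wire, B = μ₀I/(2πd).
B = (4π×10⁻⁷ × 7.67) / (2π × 0.0997) = 1.54×10⁻⁵ T.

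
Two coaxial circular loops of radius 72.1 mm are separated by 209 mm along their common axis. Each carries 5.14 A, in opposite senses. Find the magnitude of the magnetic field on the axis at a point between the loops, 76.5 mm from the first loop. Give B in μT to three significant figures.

Each loop contributes B = μ₀IR²/[2(R²+z²)^(3/2)] on the axis, with z measured from that loop.
Loop 1 (z = 0.0765 m): B₁ = 1.45×10⁻⁵ T. Loop 2 (z = 0.1325 m): B₂ = 4.89×10⁻⁶ T.
The fields oppose: B = |B₁ − B₂| = 9.56×10⁻⁶ T.

B ≈ 9.56 μT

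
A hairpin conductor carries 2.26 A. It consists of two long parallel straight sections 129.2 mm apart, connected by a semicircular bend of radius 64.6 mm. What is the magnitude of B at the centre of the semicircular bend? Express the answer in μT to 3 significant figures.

The semicircular arc contributes B_arc = μ₀I·π/(4πR) = μ₀I/(4R) = 1.10×10⁻⁵ T.
Each semi-infinite lead is at perpendicular distance R = 0.0646 m from the centre, with the perpendicular foot at its near end, so it contributes μ₀I/(4πR); both point the same way, together 7.00×10⁻⁶ T.
Arc and leads all point the same direction: B = 1.10×10⁻⁵ + 7.00×10⁻⁶ = 1.80×10⁻⁵ T.

B ≈ 18.0 μT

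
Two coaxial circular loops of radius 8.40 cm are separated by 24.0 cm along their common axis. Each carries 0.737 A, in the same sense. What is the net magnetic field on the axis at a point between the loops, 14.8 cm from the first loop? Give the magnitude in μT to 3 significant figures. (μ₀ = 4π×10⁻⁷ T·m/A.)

Each loop contributes B = μ₀IR²/[2(R²+z²)^(3/2)] on the axis, with z measured from that loop.
Loop 1 (z = 0.148 m): B₁ = 6.63×10⁻⁷ T. Loop 2 (z = 0.092 m): B₂ = 1.69×10⁻⁶ T.
The fields add: B = B₁ + B₂ = 2.35×10⁻⁶ T.

B ≈ 2.35 μT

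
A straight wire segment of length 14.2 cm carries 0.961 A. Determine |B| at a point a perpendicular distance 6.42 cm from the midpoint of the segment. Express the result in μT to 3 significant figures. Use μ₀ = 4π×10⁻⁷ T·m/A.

For a finite straight segment, B = (μ₀I/4πd)(sinθ₁ + sinθ₂), where θ₁, θ₂ are the angles from the perpendicular to each end.
The perpendicular from the point meets the wire at its midpoint, so each end is L/2 = 0.071 m away along the wire.
sinθ₁ = 0.071/√(0.071²+0.0642²) = 0.7417; sinθ₂ = 0.071/√(0.071²+0.0642²) = 0.7417.
B = (4π×10⁻⁷ × 0.961) / (4π × 0.0642) × (0.7417 + 0.7417) = 2.22×10⁻⁶ T.

B ≈ 2.22 μT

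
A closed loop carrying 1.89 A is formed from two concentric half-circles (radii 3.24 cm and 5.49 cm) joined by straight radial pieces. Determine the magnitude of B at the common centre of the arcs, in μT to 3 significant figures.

B ≈ 7.51 μT

The radial connectors point toward the centre, so dl × r̂ = 0 and they contribute nothing.
Each semicircle gives μ₀I/(4R): inner arc 1.83×10⁻⁵ T, outer arc 1.08×10⁻⁵ T.
The two arcs carry current in opposite angular senses, so their fields oppose: B = |1.83×10⁻⁵ − 1.08×10⁻⁵| = 7.51×10⁻⁶ T.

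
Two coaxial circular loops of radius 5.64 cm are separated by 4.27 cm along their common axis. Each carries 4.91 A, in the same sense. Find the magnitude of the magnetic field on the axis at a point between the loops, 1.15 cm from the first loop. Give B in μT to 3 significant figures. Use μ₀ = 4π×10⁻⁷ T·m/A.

Each loop contributes B = μ₀IR²/[2(R²+z²)^(3/2)] on the axis, with z measured from that loop.
Loop 1 (z = 0.0115 m): B₁ = 5.15×10⁻⁵ T. Loop 2 (z = 0.0312 m): B₂ = 3.66×10⁻⁵ T.
The fields add: B = B₁ + B₂ = 8.81×10⁻⁵ T.

B ≈ 88.1 μT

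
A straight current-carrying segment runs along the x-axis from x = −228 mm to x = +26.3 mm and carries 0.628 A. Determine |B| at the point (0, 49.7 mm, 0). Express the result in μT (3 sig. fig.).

For a finite straight segment, B = (μ₀I/4πd)(sinθ₁ + sinθ₂), where θ₁, θ₂ are the angles from the perpendicular to each end.
The perpendicular distance is d = 0.0497 m; the end-offsets along the wire are a = 0.228 m and b = 0.0263 m.
sinθ₁ = 0.228/√(0.228²+0.0497²) = 0.9771; sinθ₂ = 0.0263/√(0.0263²+0.0497²) = 0.4677.
B = (4π×10⁻⁷ × 0.628) / (4π × 0.0497) × (0.9771 + 0.4677) = 1.83×10⁻⁶ T.

B ≈ 1.83 μT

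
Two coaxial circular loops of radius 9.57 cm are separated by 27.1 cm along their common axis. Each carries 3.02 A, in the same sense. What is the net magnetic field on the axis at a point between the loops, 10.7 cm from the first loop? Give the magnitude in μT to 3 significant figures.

Each loop contributes B = μ₀IR²/[2(R²+z²)^(3/2)] on the axis, with z measured from that loop.
Loop 1 (z = 0.107 m): B₁ = 5.87×10⁻⁶ T. Loop 2 (z = 0.164 m): B₂ = 2.54×10⁻⁶ T.
The fields add: B = B₁ + B₂ = 8.41×10⁻⁶ T.

B ≈ 8.41 μT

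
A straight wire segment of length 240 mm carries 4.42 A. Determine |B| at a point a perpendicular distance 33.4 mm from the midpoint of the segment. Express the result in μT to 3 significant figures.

B ≈ 25.5 μT

For a finite straight segment, B = (μ₀I/4πd)(sinθ₁ + sinθ₂), where θ₁, θ₂ are the angles from the perpendicular to each end.
The perpendicular from the point meets the wire at its midpoint, so each end is L/2 = 0.12 m away along the wire.
sinθ₁ = 0.12/√(0.12²+0.0334²) = 0.9634; sinθ₂ = 0.12/√(0.12²+0.0334²) = 0.9634.
B = (4π×10⁻⁷ × 4.42) / (4π × 0.0334) × (0.9634 + 0.9634) = 2.55×10⁻⁵ T.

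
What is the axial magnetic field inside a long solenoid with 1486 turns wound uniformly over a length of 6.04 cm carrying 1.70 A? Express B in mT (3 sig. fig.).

Inside a long solenoid, B = μ₀nI with n = 2.460×10⁴ turns/m.
B = 4π×10⁻⁷ × 2.460×10⁴ × 1.70 = 5.26×10⁻² T.

B ≈ 52.6 mT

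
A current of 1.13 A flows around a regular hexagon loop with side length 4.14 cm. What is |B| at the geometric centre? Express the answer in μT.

B ≈ 18.9 μT

Each side is a finite straight segment at perpendicular distance d = a/(2 tan(π/6)) = 0.03585 m from the centre, with end-angles ±π/6.
One side contributes B₁ = (μ₀I/4πd)·2 sin(π/6) = 3.15×10⁻⁶ T.
All 6 sides add in the same direction: B = 6 × 3.15×10⁻⁶ = 1.89×10⁻⁵ T.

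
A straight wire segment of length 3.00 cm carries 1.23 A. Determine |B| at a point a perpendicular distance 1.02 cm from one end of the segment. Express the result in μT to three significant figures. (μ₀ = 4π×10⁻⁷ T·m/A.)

B ≈ 11.4 μT

For a finite straight segment, B = (μ₀I/4πd)(sinθ₁ + sinθ₂), where θ₁, θ₂ are the angles from the perpendicular to each end.
The perpendicular foot is at one end, so the two end-offsets along the wire are 0 and L = 0.03 m.
sinθ₁ = 0/√(0²+0.0102²) = 0.0000; sinθ₂ = 0.03/√(0.03²+0.0102²) = 0.9468.
B = (4π×10⁻⁷ × 1.23) / (4π × 0.0102) × (0.0000 + 0.9468) = 1.14×10⁻⁵ T.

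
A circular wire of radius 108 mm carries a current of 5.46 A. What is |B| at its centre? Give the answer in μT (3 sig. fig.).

At the centre of a circular loop the Biot–Savart law gives B = μ₀I/(2R).
B = (4π×10⁻⁷ × 5.46) / (2 × 0.108) = 3.18×10⁻⁵ T.

B ≈ 31.8 μT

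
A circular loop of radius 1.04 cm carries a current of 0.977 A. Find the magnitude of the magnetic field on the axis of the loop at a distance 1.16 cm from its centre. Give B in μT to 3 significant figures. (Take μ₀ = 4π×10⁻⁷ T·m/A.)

B ≈ 17.6 μT

On the axis of a circular loop, B = μ₀IR² / [2(R²+z²)^(3/2)].
R² + z² = (0.0104)² + (0.0116)² = 0.0002427 m², and (R²+z²)^(3/2) = 3.78×10⁻⁶ m³.
B = (4π×10⁻⁷ × 0.977 × 0.0001082) / (2 × 3.78×10⁻⁶) = 1.76×10⁻⁵ T.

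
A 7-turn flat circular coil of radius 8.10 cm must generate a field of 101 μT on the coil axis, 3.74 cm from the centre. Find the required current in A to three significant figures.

I ≈ 2.49 A

For an N-turn coil, B = Nμ₀IR²/[2(R²+z²)^(3/2)] with R = 0.081 m, z = 0.0374 m, so I = 2B(R²+z²)^(3/2)/(Nμ₀R²) = 2 × 1.01×10⁻⁴ × 7.10×10⁻⁴ / (7 × 4π×10⁻⁷ × 0.006561) = 2.49 A.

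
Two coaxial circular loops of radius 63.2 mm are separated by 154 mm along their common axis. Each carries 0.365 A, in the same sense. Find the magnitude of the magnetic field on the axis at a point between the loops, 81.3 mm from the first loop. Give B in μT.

B ≈ 1.86 μT

Each loop contributes B = μ₀IR²/[2(R²+z²)^(3/2)] on the axis, with z measured from that loop.
Loop 1 (z = 0.0813 m): B₁ = 8.39×10⁻⁷ T. Loop 2 (z = 0.0727 m): B₂ = 1.02×10⁻⁶ T.
The fields add: B = B₁ + B₂ = 1.86×10⁻⁶ T.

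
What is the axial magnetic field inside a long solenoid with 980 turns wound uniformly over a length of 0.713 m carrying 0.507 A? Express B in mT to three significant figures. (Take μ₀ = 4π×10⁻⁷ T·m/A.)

Inside a long solenoid, B = μ₀nI with n = 1374 turns/m.
B = 4π×10⁻⁷ × 1374 × 0.507 = 8.76×10⁻⁴ T.

B ≈ 0.876 mT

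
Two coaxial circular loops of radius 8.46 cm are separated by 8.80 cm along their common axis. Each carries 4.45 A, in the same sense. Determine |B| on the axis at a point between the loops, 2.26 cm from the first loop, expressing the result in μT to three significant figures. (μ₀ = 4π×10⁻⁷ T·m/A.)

Each loop contributes B = μ₀IR²/[2(R²+z²)^(3/2)] on the axis, with z measured from that loop.
Loop 1 (z = 0.0226 m): B₁ = 2.98×10⁻⁵ T. Loop 2 (z = 0.0654 m): B₂ = 1.64×10⁻⁵ T.
The fields add: B = B₁ + B₂ = 4.62×10⁻⁵ T.

B ≈ 46.2 μT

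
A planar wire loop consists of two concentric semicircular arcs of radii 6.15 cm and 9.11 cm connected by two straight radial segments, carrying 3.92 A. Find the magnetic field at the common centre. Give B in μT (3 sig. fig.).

The radial connectors point toward the centre, so dl × r̂ = 0 and they contribute nothing.
Each semicircle gives μ₀I/(4R): inner arc 2.00×10⁻⁵ T, outer arc 1.35×10⁻⁵ T.
The two arcs carry current in opposite angular senses, so their fields oppose: B = |2.00×10⁻⁵ − 1.35×10⁻⁵| = 6.51×10⁻⁶ T.

B ≈ 6.51 μT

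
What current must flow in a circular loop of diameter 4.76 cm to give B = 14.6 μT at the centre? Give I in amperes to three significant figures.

I ≈ 0.553 A

At the centre of a circular loop B = μ₀I/(2R), so I = 2RB/μ₀.
With R = 0.0238 m, I = 2 × 0.0238 × 1.46×10⁻⁵ / (4π×10⁻⁷) = 0.553 A.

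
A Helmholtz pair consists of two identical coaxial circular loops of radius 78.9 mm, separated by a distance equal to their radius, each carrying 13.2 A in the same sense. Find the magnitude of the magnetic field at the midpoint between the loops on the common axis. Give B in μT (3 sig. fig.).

B ≈ 150 μT

Each loop contributes B = μ₀IR²/[2(R²+z²)^(3/2)] on the axis, with z measured from that loop.
Loop 1 (z = 0.03945 m): B₁ = 7.52×10⁻⁵ T. Loop 2 (z = 0.03945 m): B₂ = 7.52×10⁻⁵ T.
The fields add: B = B₁ + B₂ = 1.50×10⁻⁴ T.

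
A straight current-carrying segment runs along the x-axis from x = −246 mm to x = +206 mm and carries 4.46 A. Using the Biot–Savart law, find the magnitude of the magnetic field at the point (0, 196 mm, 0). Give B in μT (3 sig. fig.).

B ≈ 3.43 μT

For a finite straight segment, B = (μ₀I/4πd)(sinθ₁ + sinθ₂), where θ₁, θ₂ are the angles from the perpendicular to each end.
The perpendicular distance is d = 0.196 m; the end-offsets along the wire are a = 0.246 m and b = 0.206 m.
sinθ₁ = 0.246/√(0.246²+0.196²) = 0.7821; sinθ₂ = 0.206/√(0.206²+0.196²) = 0.7245.
B = (4π×10⁻⁷ × 4.46) / (4π × 0.196) × (0.7821 + 0.7245) = 3.43×10⁻⁶ T.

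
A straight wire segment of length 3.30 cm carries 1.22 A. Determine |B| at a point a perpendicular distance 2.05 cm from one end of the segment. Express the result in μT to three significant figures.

For a finite straight segment, B = (μ₀I/4πd)(sinθ₁ + sinθ₂), where θ₁, θ₂ are the angles from the perpendicular to each end.
The perpendicular foot is at one end, so the two end-offsets along the wire are 0 and L = 0.033 m.
sinθ₁ = 0/√(0²+0.0205²) = 0.0000; sinθ₂ = 0.033/√(0.033²+0.0205²) = 0.8494.
B = (4π×10⁻⁷ × 1.22) / (4π × 0.0205) × (0.0000 + 0.8494) = 5.06×10⁻⁶ T.

B ≈ 5.06 μT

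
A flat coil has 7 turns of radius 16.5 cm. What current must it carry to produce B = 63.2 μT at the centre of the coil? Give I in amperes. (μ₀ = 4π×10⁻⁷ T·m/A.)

I ≈ 2.37 A

For an N-turn coil, B = Nμ₀I/(2R) with R = 0.165 m, so I = 2RB/(Nμ₀) = 2 × 0.165 × 6.32×10⁻⁵ / (7 × 4π×10⁻⁷) = 2.37 A.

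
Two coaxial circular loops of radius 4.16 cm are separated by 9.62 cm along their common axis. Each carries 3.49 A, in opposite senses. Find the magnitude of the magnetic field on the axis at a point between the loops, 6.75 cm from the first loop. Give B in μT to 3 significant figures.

B ≈ 21.8 μT

Each loop contributes B = μ₀IR²/[2(R²+z²)^(3/2)] on the axis, with z measured from that loop.
Loop 1 (z = 0.0675 m): B₁ = 7.61×10⁻⁶ T. Loop 2 (z = 0.0287 m): B₂ = 2.94×10⁻⁵ T.
The fields oppose: B = |B₁ − B₂| = 2.18×10⁻⁵ T.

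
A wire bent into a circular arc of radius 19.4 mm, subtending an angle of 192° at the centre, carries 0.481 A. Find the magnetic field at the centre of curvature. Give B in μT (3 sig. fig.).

The Biot–Savart field of a circular arc at its centre is B = μ₀Iφ/(4πR), with φ = 3.351 rad.
B = (4π×10⁻⁷ × 0.481 × 3.351) / (4π × 0.0194) = 8.31×10⁻⁶ T.

B ≈ 8.31 μT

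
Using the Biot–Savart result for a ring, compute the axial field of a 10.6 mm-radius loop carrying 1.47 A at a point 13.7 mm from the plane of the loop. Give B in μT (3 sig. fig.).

B ≈ 20.0 μT

On the axis of a circular loop, B = μ₀IR² / [2(R²+z²)^(3/2)].
R² + z² = (0.0106)² + (0.0137)² = 0.0003001 m², and (R²+z²)^(3/2) = 5.20×10⁻⁶ m³.
B = (4π×10⁻⁷ × 1.47 × 0.0001124) / (2 × 5.20×10⁻⁶) = 2.00×10⁻⁵ T.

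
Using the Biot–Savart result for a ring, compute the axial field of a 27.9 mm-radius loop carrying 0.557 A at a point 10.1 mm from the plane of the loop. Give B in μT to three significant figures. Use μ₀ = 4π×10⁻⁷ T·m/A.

On the axis of a circular loop, B = μ₀IR² / [2(R²+z²)^(3/2)].
R² + z² = (0.0279)² + (0.0101)² = 0.0008804 m², and (R²+z²)^(3/2) = 2.61×10⁻⁵ m³.
B = (4π×10⁻⁷ × 0.557 × 0.0007784) / (2 × 2.61×10⁻⁵) = 1.04×10⁻⁵ T.

B ≈ 10.4 μT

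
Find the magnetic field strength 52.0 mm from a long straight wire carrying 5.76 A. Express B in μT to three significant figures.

For an infinitely long straight wire, B = μ₀I/(2πd).
B = (4π×10⁻⁷ × 5.76) / (2π × 0.052) = 2.22×10⁻⁵ T.

B ≈ 22.2 μT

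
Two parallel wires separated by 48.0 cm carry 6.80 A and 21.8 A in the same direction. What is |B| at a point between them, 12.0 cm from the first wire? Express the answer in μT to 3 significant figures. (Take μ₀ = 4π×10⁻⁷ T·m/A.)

Each long wire gives B = μ₀I/(2πd). Distances are d₁ = 0.12 m and d₂ = 0.36 m.
B₁ = 1.13×10⁻⁵ T, B₂ = 1.21×10⁻⁵ T.
Between parallel currents the two contributions point in opposite directions, so they subtract. B = |B₁ − B₂| = |1.13×10⁻⁵ − 1.21×10⁻⁵| = 7.78×10⁻⁷ T.

B ≈ 0.778 μT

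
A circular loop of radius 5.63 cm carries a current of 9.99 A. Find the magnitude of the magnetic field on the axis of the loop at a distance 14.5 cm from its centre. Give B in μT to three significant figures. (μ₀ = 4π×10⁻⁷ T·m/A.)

B ≈ 5.29 μT

On the axis of a circular loop, B = μ₀IR² / [2(R²+z²)^(3/2)].
R² + z² = (0.0563)² + (0.145)² = 0.02419 m², and (R²+z²)^(3/2) = 3.76×10⁻³ m³.
B = (4π×10⁻⁷ × 9.99 × 0.00317) / (2 × 3.76×10⁻³) = 5.29×10⁻⁶ T.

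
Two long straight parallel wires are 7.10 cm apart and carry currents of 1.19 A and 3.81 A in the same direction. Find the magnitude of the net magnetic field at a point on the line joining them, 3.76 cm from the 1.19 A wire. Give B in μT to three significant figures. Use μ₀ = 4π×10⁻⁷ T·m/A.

B ≈ 16.5 μT

Each long wire gives B = μ₀I/(2πd). Distances are d₁ = 0.0376 m and d₂ = 0.0334 m.
B₁ = 6.33×10⁻⁶ T, B₂ = 2.28×10⁻⁵ T.
Between parallel currents the two contributions point in opposite directions, so they subtract. B = |B₁ − B₂| = |6.33×10⁻⁶ − 2.28×10⁻⁵| = 1.65×10⁻⁵ T.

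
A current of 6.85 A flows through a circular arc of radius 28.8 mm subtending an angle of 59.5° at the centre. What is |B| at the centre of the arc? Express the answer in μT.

The Biot–Savart field of a circular arc at its centre is B = μ₀Iφ/(4πR), with φ = 1.038 rad.
B = (4π×10⁻⁷ × 6.85 × 1.038) / (4π × 0.0288) = 2.47×10⁻⁵ T.

B ≈ 24.7 μT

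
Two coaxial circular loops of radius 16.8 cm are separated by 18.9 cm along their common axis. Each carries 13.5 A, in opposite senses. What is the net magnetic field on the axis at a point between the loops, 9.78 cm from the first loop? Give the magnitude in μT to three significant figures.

Each loop contributes B = μ₀IR²/[2(R²+z²)^(3/2)] on the axis, with z measured from that loop.
Loop 1 (z = 0.0978 m): B₁ = 3.26×10⁻⁵ T. Loop 2 (z = 0.0912 m): B₂ = 3.43×10⁻⁵ T.
The fields oppose: B = |B₁ − B₂| = 1.68×10⁻⁶ T.

B ≈ 1.68 μT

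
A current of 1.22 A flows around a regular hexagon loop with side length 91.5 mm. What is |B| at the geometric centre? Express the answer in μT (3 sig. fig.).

B ≈ 9.24 μT

Each side is a finite straight segment at perpendicular distance d = a/(2 tan(π/6)) = 0.07924 m from the centre, with end-angles ±π/6.
One side contributes B₁ = (μ₀I/4πd)·2 sin(π/6) = 1.54×10⁻⁶ T.
All 6 sides add in the same direction: B = 6 × 1.54×10⁻⁶ = 9.24×10⁻⁶ T.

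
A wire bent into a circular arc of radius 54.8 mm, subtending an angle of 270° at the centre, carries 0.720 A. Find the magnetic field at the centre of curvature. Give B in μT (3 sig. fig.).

B ≈ 6.19 μT

The Biot–Savart field of a circular arc at its centre is B = μ₀Iφ/(4πR), with φ = 4.712 rad.
B = (4π×10⁻⁷ × 0.720 × 4.712) / (4π × 0.0548) = 6.19×10⁻⁶ T.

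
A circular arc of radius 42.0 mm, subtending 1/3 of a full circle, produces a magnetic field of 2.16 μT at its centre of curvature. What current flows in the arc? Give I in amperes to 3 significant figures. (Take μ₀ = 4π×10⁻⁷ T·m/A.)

I ≈ 0.433 A

For a circular arc, B = μ₀Iφ/(4πR) with φ in radians; here φ = 2.094 rad.
So I = 4πRB/(μ₀φ) = 4π × 0.042 × 2.16×10⁻⁶ / (4π×10⁻⁷ × 2.094) = 0.433 A.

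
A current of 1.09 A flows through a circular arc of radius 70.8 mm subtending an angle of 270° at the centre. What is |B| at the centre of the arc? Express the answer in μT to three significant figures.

The Biot–Savart field of a circular arc at its centre is B = μ₀Iφ/(4πR), with φ = 4.712 rad.
B = (4π×10⁻⁷ × 1.09 × 4.712) / (4π × 0.0708) = 7.25×10⁻⁶ T.

B ≈ 7.25 μT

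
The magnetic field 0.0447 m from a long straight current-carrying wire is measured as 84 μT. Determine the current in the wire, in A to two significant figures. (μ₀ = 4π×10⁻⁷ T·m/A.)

For a long straight wire B = μ₀I/(2πd), so I = 2πdB/μ₀.
I = 2π × 0.0447 × 8.40×10⁻⁵ / (4π×10⁻⁷) = 18.8 A.

I ≈ 19 A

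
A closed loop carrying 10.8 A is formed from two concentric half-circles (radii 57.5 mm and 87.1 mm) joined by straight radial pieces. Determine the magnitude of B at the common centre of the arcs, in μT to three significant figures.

B ≈ 20.1 μT

The radial connectors point toward the centre, so dl × r̂ = 0 and they contribute nothing.
Each semicircle gives μ₀I/(4R): inner arc 5.90×10⁻⁵ T, outer arc 3.90×10⁻⁵ T.
The two arcs carry current in opposite angular senses, so their fields oppose: B = |5.90×10⁻⁵ − 3.90×10⁻⁵| = 2.01×10⁻⁵ T.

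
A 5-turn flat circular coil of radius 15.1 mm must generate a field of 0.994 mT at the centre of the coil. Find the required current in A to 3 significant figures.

For an N-turn coil, B = Nμ₀I/(2R) with R = 0.0151 m, so I = 2RB/(Nμ₀) = 2 × 0.0151 × 9.94×10⁻⁴ / (5 × 4π×10⁻⁷) = 4.78 A.

I ≈ 4.78 A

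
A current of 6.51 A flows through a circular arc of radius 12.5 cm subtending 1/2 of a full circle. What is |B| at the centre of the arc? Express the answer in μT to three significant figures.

The Biot–Savart field of a circular arc at its centre is B = μ₀Iφ/(4πR), with φ = 3.142 rad.
B = (4π×10⁻⁷ × 6.51 × 3.142) / (4π × 0.125) = 1.64×10⁻⁵ T.

B ≈ 16.4 μT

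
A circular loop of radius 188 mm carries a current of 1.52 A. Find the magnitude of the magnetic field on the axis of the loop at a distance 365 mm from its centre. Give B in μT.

B ≈ 0.488 μT

On the axis of a circular loop, B = μ₀IR² / [2(R²+z²)^(3/2)].
R² + z² = (0.188)² + (0.365)² = 0.1686 m², and (R²+z²)^(3/2) = 6.92×10⁻² m³.
B = (4π×10⁻⁷ × 1.52 × 0.03534) / (2 × 6.92×10⁻²) = 4.88×10⁻⁷ T.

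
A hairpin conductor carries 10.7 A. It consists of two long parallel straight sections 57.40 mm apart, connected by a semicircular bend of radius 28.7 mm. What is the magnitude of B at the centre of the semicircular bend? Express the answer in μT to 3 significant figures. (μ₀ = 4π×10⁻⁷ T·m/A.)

The semicircular arc contributes B_arc = μ₀I·π/(4πR) = μ₀I/(4R) = 1.17×10⁻⁴ T.
Each semi-infinite lead is at perpendicular distance R = 0.0287 m from the centre, with the perpendicular foot at its near end, so it contributes μ₀I/(4πR); both point the same way, together 7.46×10⁻⁵ T.
Arc and leads all point the same direction: B = 1.17×10⁻⁴ + 7.46×10⁻⁵ = 1.92×10⁻⁴ T.

B ≈ 192 μT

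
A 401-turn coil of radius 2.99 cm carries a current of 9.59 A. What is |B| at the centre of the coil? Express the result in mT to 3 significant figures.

For an N-turn flat coil, B = Nμ₀I/(2R) with R = 0.0299 m.
B = 401 × 2.02×10⁻⁴ T = 8.08×10⁻² T.

B ≈ 80.8 mT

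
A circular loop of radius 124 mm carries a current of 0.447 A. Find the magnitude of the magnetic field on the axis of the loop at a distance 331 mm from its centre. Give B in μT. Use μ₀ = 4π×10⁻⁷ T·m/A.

On the axis of a circular loop, B = μ₀IR² / [2(R²+z²)^(3/2)].
R² + z² = (0.124)² + (0.331)² = 0.1249 m², and (R²+z²)^(3/2) = 4.42×10⁻² m³.
B = (4π×10⁻⁷ × 0.447 × 0.01538) / (2 × 4.42×10⁻²) = 9.78×10⁻⁸ T.

B ≈ 0.0978 μT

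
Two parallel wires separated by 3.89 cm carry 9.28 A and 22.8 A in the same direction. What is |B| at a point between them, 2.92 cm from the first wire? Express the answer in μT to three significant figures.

B ≈ 407 μT

Each long wire gives B = μ₀I/(2πd). Distances are d₁ = 0.0292 m and d₂ = 0.0097 m.
B₁ = 6.36×10⁻⁵ T, B₂ = 4.70×10⁻⁴ T.
Between parallel currents the two contributions point in opposite directions, so they subtract. B = |B₁ − B₂| = |6.36×10⁻⁵ − 4.70×10⁻⁴| = 4.07×10⁻⁴ T.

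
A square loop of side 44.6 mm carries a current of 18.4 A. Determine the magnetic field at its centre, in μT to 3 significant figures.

B ≈ 467 μT

Each side is a finite straight segment at perpendicular distance d = a/(2 tan(π/4)) = 0.0223 m from the centre, with end-angles ±π/4.
One side contributes B₁ = (μ₀I/4πd)·2 sin(π/4) = 1.17×10⁻⁴ T.
All 4 sides add in the same direction: B = 4 × 1.17×10⁻⁴ = 4.67×10⁻⁴ T.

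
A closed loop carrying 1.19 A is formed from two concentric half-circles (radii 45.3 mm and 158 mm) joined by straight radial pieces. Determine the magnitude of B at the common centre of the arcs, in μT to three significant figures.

B ≈ 5.89 μT

The radial connectors point toward the centre, so dl × r̂ = 0 and they contribute nothing.
Each semicircle gives μ₀I/(4R): inner arc 8.25×10⁻⁶ T, outer arc 2.37×10⁻⁶ T.
The two arcs carry current in opposite angular senses, so their fields oppose: B = |8.25×10⁻⁶ − 2.37×10⁻⁶| = 5.89×10⁻⁶ T.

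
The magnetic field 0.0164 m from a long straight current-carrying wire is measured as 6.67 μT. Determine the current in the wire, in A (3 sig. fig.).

I ≈ 0.547 A

For a long straight wire B = μ₀I/(2πd), so I = 2πdB/μ₀.
I = 2π × 0.0164 × 6.67×10⁻⁶ / (4π×10⁻⁷) = 0.547 A.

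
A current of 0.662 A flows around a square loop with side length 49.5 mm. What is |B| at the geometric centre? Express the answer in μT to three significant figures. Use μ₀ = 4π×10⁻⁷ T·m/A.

Each side is a finite straight segment at perpendicular distance d = a/(2 tan(π/4)) = 0.02475 m from the centre, with end-angles ±π/4.
One side contributes B₁ = (μ₀I/4πd)·2 sin(π/4) = 3.78×10⁻⁶ T.
All 4 sides add in the same direction: B = 4 × 3.78×10⁻⁶ = 1.51×10⁻⁵ T.

B ≈ 15.1 μT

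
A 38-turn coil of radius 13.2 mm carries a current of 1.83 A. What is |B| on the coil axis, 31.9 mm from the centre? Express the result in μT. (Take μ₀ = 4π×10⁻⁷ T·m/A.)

For an N-turn flat coil, B = Nμ₀IR²/[2(R²+z²)^(3/2)] with R = 0.0132 m, z = 0.0319 m.
B = 38 × 4.87×10⁻⁶ T = 1.85×10⁻⁴ T.

B ≈ 185 μT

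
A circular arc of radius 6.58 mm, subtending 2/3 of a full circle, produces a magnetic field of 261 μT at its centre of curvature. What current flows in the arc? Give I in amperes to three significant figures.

For a circular arc, B = μ₀Iφ/(4πR) with φ in radians; here φ = 4.189 rad.
So I = 4πRB/(μ₀φ) = 4π × 0.00658 × 2.61×10⁻⁴ / (4π×10⁻⁷ × 4.189) = 4.10 A.

I ≈ 4.10 A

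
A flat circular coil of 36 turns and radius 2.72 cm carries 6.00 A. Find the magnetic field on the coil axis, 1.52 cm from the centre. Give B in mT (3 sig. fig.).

B ≈ 3.32 mT

For an N-turn flat coil, B = Nμ₀IR²/[2(R²+z²)^(3/2)] with R = 0.0272 m, z = 0.0152 m.
B = 36 × 9.22×10⁻⁵ T = 3.32×10⁻³ T.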